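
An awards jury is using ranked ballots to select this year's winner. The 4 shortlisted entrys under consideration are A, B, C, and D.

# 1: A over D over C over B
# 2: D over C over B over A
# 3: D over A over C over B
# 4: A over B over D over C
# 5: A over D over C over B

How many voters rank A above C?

4

Ballots ranking A above C: 4.
Ballots ranking C above A: 1.
So 4 of 5 voters prefer A to C.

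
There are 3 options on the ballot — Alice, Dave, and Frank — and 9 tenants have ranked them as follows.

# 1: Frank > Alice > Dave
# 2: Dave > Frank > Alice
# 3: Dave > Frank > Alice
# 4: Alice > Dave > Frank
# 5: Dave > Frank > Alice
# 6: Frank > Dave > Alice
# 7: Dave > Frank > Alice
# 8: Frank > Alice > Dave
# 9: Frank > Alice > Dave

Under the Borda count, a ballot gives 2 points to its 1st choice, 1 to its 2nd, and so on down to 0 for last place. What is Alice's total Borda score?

Borda scores:
  Alice: 1 + 0 + 0 + 2 + 0 + 0 + 0 + 1 + 1 = 5
  Dave: 0 + 2 + 2 + 1 + 2 + 1 + 2 + 0 + 0 = 10
  Frank: 2 + 1 + 1 + 0 + 1 + 2 + 1 + 2 + 2 = 12

5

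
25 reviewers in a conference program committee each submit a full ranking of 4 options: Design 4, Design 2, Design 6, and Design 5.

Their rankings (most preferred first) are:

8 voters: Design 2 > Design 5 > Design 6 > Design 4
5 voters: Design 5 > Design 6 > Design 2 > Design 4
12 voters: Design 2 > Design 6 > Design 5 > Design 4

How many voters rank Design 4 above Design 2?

0

Ballots ranking Design 4 above Design 2: 0.
Ballots ranking Design 2 above Design 4: 8+5+12 = 25.
So 0 of 25 voters prefer Design 4 to Design 2.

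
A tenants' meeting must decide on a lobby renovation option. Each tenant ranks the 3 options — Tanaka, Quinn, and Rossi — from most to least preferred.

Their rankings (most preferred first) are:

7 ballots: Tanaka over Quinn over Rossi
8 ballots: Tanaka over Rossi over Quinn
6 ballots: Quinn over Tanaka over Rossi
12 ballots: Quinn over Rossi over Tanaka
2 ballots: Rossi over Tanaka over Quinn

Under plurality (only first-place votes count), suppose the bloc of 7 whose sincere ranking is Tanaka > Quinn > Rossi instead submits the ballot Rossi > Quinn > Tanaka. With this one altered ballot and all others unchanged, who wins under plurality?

Quinn

First-place totals with the altered ballot: Tanaka 8, Quinn 18, Rossi 9.
The winner is unchanged: still Quinn.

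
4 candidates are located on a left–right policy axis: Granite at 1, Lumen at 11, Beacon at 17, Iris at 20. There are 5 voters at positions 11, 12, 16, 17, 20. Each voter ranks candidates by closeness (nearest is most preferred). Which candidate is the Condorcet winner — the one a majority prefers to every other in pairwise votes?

Beacon

With single-peaked preferences on a line, the Condorcet winner is the candidate closest to the median voter.
The median voter (position 16) is closest to Beacon at 17.
Check: Beacon vs Iris — voters closer to Beacon: 4 of 5.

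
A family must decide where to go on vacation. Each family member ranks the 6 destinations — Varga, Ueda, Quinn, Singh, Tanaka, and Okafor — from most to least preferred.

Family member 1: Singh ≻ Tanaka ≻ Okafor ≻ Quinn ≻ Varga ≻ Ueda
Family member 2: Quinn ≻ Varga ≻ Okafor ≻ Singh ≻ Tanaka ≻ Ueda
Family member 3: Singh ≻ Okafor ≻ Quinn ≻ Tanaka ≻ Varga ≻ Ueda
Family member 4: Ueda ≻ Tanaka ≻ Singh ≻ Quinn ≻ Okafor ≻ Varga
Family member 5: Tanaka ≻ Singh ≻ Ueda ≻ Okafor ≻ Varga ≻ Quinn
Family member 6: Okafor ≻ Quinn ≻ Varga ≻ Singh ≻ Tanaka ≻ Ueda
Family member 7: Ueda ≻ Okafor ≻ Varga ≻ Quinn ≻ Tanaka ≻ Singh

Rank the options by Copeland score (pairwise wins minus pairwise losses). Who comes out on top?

Singh

Pairwise results:
  Varga vs Ueda: Varga wins 4–3.
  Varga vs Quinn: Quinn wins 5–2.
  Varga vs Singh: Singh wins 4–3.
  Varga vs Tanaka: Tanaka wins 4–3.
  Varga vs Okafor: Okafor wins 6–1.
  Ueda vs Quinn: Quinn wins 4–3.
  Ueda vs Singh: Singh wins 5–2.
  Ueda vs Tanaka: Tanaka wins 5–2.
  Ueda vs Okafor: Okafor wins 4–3.
  Quinn vs Singh: Singh wins 4–3.
  Quinn vs Tanaka: Quinn wins 4–3.
  Quinn vs Okafor: Okafor wins 5–2.
  Singh vs Tanaka: Singh wins 4–3.
  Singh vs Okafor: Singh wins 4–3.
  Tanaka vs Okafor: Okafor wins 4–3.
Copeland scores (wins − losses):
  Varga: 1 − 4 = -3
  Ueda: 0 − 5 = -5
  Quinn: 3 − 2 = 1
  Singh: 5 − 0 = 5
  Tanaka: 2 − 3 = -1
  Okafor: 4 − 1 = 3
Singh has the best Copeland score.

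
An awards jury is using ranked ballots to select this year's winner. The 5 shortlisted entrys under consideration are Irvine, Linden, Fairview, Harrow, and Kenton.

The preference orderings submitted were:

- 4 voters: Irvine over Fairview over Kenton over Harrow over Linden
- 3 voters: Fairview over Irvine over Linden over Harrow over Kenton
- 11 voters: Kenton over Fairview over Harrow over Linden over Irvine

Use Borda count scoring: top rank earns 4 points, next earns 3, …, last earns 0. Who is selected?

Fairview

Borda scores:
  Irvine: 4·4 + 3·3 + 11·0 = 25
  Linden: 4·0 + 3·2 + 11·1 = 17
  Fairview: 4·3 + 3·4 + 11·3 = 57
  Harrow: 4·1 + 3·1 + 11·2 = 29
  Kenton: 4·2 + 3·0 + 11·4 = 52
Fairview has the highest total.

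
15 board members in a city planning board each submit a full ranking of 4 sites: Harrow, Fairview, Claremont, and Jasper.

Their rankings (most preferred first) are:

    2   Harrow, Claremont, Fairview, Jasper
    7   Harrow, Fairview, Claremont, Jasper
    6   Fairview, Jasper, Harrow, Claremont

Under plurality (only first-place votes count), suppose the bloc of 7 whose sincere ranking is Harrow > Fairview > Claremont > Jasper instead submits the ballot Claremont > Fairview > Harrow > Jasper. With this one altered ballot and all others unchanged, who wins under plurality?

Claremont

First-place totals with the altered ballot: Harrow 2, Fairview 6, Claremont 7, Jasper 0.
The switch changes the winner from Harrow to Claremont.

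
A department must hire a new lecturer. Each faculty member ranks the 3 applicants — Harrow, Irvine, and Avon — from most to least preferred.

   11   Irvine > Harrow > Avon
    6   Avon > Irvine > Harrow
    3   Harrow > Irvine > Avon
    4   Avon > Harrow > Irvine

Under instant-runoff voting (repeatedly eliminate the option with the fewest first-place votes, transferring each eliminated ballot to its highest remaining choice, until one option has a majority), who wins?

Round 1: Irvine 11, Avon 10, Harrow 3. Harrow has the fewest and is eliminated.
Round 2: Irvine 14, Avon 10. Irvine has a majority.

Irvine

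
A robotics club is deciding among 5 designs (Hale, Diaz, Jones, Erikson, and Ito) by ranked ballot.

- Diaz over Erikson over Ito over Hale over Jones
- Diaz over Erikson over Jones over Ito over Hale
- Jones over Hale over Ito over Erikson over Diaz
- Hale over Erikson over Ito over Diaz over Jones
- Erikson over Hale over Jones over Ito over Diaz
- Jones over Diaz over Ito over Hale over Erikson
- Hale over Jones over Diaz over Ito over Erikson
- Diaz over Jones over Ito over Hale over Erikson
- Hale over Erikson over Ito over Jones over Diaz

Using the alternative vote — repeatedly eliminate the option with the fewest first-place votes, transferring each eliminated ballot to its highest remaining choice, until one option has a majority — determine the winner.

Round 1: Hale 3, Diaz 3, Jones 2, Erikson 1, Ito 0. Ito has the fewest and is eliminated.
Round 2: Hale 3, Diaz 3, Jones 2, Erikson 1. Erikson has the fewest and is eliminated.
Round 3: Hale 4, Diaz 3, Jones 2. Jones has the fewest and is eliminated.
Round 4: Hale 5, Diaz 4. Hale has a majority.

Hale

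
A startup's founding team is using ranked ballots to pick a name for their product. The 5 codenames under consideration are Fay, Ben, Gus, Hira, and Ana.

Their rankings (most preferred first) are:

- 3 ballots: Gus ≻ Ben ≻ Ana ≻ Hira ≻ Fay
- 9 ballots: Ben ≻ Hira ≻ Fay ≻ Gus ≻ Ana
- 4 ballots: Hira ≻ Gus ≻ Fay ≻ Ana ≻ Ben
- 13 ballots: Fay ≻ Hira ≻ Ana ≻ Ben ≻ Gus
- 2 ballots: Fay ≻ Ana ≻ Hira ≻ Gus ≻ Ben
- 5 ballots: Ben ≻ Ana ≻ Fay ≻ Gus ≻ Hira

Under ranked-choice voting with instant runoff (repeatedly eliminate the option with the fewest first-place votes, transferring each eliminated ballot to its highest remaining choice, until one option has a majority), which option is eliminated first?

Ana

Round 1: Fay 15, Ben 14, Hira 4, Gus 3, Ana 0. Ana has the fewest and is eliminated.
Round 2: Fay 15, Ben 14, Hira 4, Gus 3. Gus has the fewest and is eliminated.
Round 3: Ben 17, Fay 15, Hira 4. Hira has the fewest and is eliminated.
Round 4: Fay 19, Ben 17. Fay has a majority.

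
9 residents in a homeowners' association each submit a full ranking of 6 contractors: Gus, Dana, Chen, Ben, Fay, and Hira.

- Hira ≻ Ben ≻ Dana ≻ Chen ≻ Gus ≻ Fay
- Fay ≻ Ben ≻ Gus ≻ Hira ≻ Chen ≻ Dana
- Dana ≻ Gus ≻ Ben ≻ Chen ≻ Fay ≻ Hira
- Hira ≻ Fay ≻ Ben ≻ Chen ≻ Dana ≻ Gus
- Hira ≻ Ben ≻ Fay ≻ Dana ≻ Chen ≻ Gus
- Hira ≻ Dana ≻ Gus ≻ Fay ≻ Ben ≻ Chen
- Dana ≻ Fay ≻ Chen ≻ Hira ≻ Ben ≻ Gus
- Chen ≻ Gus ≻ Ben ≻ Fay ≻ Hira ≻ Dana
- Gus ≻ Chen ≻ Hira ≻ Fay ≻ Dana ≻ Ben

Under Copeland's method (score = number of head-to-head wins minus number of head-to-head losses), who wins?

Hira

Pairwise results:
  Gus vs Dana: Dana wins 6–3.
  Gus vs Chen: Chen wins 5–4.
  Gus vs Ben: Ben wins 5–4.
  Gus vs Fay: Gus wins 5–4.
  Gus vs Hira: Hira wins 5–4.
  Dana vs Chen: Dana wins 5–4.
  Dana vs Ben: Ben wins 5–4.
  Dana vs Fay: Fay wins 5–4.
  Dana vs Hira: Hira wins 7–2.
  Chen vs Ben: Ben wins 6–3.
  Chen vs Fay: Fay wins 5–4.
  Chen vs Hira: Hira wins 5–4.
  Ben vs Fay: Fay wins 5–4.
  Ben vs Hira: Hira wins 6–3.
  Fay vs Hira: Hira wins 5–4.
Copeland scores (wins − losses):
  Gus: 1 − 4 = -3
  Dana: 2 − 3 = -1
  Chen: 1 − 4 = -3
  Ben: 3 − 2 = 1
  Fay: 3 − 2 = 1
  Hira: 5 − 0 = 5
Hira has the best Copeland score.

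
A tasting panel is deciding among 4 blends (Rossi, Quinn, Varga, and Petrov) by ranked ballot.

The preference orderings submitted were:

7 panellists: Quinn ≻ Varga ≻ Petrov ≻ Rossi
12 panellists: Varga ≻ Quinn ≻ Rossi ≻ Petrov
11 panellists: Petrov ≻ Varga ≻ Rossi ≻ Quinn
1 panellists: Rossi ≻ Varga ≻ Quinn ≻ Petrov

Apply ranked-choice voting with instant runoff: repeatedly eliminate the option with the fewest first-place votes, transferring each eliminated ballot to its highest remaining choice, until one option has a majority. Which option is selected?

Varga

Round 1: Varga 12, Petrov 11, Quinn 7, Rossi 1. Rossi has the fewest and is eliminated.
Round 2: Varga 13, Petrov 11, Quinn 7. Quinn has the fewest and is eliminated.
Round 3: Varga 20, Petrov 11. Varga has a majority.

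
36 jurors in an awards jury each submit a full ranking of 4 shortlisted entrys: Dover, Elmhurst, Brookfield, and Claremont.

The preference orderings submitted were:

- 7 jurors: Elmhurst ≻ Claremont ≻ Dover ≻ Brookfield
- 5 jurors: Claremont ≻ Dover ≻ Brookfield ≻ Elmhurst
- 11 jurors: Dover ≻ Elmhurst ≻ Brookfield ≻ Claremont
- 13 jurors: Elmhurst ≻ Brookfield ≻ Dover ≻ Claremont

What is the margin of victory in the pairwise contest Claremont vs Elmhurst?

Ballots ranking Claremont above Elmhurst: 5.
Ballots ranking Elmhurst above Claremont: 7+11+13 = 31.
Elmhurst wins 31–5, a margin of 26.

26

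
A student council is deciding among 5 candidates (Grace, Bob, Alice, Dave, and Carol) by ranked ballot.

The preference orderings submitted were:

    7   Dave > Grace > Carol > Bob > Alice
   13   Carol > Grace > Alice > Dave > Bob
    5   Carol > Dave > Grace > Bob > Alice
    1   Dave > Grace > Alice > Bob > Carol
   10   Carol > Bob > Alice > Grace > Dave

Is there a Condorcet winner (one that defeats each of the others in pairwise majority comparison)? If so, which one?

Head-to-head results (36 voters total):
Grace vs Bob: Grace wins 26–10.
Grace vs Alice: Grace wins 26–10.
Grace vs Dave: Grace wins 23–13.
Grace vs Carol: Carol wins 28–8.
Bob vs Alice: Bob wins 22–14.
Bob vs Dave: Dave wins 26–10.
Bob vs Carol: Carol wins 35–1.
Alice vs Dave: Alice wins 23–13.
Alice vs Carol: Carol wins 35–1.
Dave vs Carol: Carol wins 28–8.
Carol beats each rival — Grace (28–8), Bob (35–1), Alice (35–1), Dave (28–8) — so Carol is the Condorcet winner.

Carol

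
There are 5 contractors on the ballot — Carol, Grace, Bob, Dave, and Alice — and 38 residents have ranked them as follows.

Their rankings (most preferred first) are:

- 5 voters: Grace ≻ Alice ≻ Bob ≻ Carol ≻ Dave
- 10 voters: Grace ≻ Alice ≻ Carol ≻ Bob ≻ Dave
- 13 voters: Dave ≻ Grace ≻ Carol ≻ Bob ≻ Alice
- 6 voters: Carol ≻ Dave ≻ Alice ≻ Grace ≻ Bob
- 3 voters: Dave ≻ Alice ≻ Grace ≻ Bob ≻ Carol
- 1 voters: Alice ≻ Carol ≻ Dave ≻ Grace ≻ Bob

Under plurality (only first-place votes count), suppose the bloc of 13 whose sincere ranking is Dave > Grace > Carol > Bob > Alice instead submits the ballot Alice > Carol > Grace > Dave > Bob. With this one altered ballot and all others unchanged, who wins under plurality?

Grace

First-place totals with the altered ballot: Carol 6, Grace 15, Bob 0, Dave 3, Alice 14.
The switch changes the winner from Dave to Grace.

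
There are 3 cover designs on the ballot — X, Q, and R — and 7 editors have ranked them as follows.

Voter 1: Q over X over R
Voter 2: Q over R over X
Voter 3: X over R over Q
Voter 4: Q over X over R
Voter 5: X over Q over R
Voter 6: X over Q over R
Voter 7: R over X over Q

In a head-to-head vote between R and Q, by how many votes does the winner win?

Ballots ranking R above Q: 2.
Ballots ranking Q above R: 5.
Q wins 5–2, a margin of 3.

3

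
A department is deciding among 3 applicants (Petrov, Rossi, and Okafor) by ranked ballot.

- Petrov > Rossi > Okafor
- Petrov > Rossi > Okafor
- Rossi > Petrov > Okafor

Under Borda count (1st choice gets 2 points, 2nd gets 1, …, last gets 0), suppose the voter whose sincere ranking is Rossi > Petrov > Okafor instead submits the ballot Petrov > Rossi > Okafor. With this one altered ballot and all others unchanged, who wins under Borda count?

Borda totals with the altered ballot: Petrov 6, Rossi 3, Okafor 0.
The winner is unchanged: still Petrov.

Petrov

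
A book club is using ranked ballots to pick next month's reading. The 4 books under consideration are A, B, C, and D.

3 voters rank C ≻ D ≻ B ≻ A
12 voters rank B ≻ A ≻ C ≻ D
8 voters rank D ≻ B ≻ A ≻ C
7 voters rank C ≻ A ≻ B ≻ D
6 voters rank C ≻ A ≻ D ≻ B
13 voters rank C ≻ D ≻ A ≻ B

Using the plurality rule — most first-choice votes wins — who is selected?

First-place vote totals:
  A: 0
  B: 12
  C: 29
  D: 8
C has the most first-place votes.

C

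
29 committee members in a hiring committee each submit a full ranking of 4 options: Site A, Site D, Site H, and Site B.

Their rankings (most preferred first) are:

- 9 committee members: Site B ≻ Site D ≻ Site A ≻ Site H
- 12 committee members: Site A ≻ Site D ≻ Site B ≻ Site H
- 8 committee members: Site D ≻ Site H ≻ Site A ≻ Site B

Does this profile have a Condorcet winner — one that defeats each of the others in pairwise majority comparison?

Yes

Head-to-head results (29 voters total):
Site A vs Site D: Site D wins 17–12.
Site A vs Site H: Site A wins 21–8.
Site A vs Site B: Site A wins 20–9.
Site D vs Site H: Site D wins 29–0.
Site D vs Site B: Site D wins 20–9.
Site H vs Site B: Site B wins 21–8.
Site D beats each rival — Site A (17–12), Site H (29–0), Site B (20–9) — so Site D is the Condorcet winner.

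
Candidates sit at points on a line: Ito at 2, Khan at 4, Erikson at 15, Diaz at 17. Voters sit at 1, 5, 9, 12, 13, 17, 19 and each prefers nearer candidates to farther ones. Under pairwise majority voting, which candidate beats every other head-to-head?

Erikson

With single-peaked preferences on a line, the Condorcet winner is the candidate closest to the median voter.
The median voter (position 12) is closest to Erikson at 15.
Check: Erikson vs Diaz — voters closer to Erikson: 5 of 7.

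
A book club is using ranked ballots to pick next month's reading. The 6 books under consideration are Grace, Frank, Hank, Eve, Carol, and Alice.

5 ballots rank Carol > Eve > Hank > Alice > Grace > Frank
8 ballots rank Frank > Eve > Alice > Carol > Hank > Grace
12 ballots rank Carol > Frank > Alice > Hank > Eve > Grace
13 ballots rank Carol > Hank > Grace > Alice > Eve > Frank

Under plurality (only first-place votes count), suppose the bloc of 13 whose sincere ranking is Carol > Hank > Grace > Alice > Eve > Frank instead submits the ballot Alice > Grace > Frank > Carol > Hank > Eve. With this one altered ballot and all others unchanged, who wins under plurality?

Carol

First-place totals with the altered ballot: Grace 0, Frank 8, Hank 0, Eve 0, Carol 17, Alice 13.
The winner is unchanged: still Carol.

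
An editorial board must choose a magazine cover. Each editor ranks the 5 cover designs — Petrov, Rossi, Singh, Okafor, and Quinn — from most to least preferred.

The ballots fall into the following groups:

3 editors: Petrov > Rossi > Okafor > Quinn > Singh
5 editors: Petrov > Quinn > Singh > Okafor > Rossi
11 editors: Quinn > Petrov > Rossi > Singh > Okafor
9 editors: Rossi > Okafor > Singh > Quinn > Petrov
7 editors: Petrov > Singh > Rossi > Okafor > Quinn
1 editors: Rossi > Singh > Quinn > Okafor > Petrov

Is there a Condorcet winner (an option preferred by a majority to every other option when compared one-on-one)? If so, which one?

None — there is no Condorcet winner

Head-to-head results (36 voters total):
Petrov vs Rossi: Petrov wins 26–10.
Petrov vs Singh: Petrov wins 26–10.
Petrov vs Okafor: Petrov wins 26–10.
Petrov vs Quinn: Quinn wins 21–15.
Rossi vs Singh: Rossi wins 24–12.
Rossi vs Okafor: Rossi wins 31–5.
Rossi vs Quinn: Rossi wins 20–16.
Singh vs Okafor: Singh wins 24–12.
Singh vs Quinn: Quinn wins 19–17.
Okafor vs Quinn: Okafor wins 19–17.
No candidate beats all others: Petrov beats Rossi beats Quinn beats Petrov, a majority cycle.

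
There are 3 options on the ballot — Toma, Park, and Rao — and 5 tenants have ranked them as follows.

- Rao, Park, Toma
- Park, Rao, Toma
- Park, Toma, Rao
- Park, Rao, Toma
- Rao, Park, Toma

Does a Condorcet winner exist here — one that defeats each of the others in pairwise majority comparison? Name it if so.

Park

Head-to-head results (5 voters total):
Toma vs Park: Park wins 5–0.
Toma vs Rao: Rao wins 4–1.
Park vs Rao: Park wins 3–2.
Park beats each rival — Toma (5–0), Rao (3–2) — so Park is the Condorcet winner.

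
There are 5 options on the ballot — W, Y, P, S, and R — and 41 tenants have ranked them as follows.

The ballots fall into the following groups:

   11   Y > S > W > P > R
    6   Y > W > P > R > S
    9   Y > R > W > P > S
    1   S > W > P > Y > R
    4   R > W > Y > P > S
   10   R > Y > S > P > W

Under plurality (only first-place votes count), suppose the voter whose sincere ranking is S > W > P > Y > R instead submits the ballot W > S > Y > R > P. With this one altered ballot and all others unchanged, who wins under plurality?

Y

First-place totals with the altered ballot: W 1, Y 26, P 0, S 0, R 14.
The winner is unchanged: still Y.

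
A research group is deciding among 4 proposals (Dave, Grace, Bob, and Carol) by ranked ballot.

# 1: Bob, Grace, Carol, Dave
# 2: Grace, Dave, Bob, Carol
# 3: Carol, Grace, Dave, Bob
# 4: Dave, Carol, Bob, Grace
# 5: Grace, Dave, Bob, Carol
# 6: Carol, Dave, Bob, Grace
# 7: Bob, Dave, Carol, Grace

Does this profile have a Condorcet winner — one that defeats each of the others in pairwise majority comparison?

Head-to-head results (7 voters total):
Dave vs Grace: Grace wins 4–3.
Dave vs Bob: Dave wins 5–2.
Dave vs Carol: Dave wins 4–3.
Grace vs Bob: Bob wins 4–3.
Grace vs Carol: Carol wins 4–3.
Bob vs Carol: Bob wins 4–3.
No candidate beats all others: Dave beats Bob beats Grace beats Dave, a majority cycle.

No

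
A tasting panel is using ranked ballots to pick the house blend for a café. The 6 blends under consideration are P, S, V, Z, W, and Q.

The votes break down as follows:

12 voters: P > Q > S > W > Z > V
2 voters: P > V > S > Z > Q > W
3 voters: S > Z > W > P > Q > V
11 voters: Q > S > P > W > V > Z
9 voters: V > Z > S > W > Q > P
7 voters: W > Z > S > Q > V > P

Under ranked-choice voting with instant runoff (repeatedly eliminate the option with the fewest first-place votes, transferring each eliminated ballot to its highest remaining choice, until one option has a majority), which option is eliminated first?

Z

Round 1: P 14, Q 11, V 9, W 7, S 3, Z 0. Z has the fewest and is eliminated.
Round 2: P 14, Q 11, V 9, W 7, S 3. S has the fewest and is eliminated.
Round 3: P 14, Q 11, W 10, V 9. V has the fewest and is eliminated.
Round 4: W 19, P 14, Q 11. Q has the fewest and is eliminated.
Round 5: P 25, W 19. P has a majority.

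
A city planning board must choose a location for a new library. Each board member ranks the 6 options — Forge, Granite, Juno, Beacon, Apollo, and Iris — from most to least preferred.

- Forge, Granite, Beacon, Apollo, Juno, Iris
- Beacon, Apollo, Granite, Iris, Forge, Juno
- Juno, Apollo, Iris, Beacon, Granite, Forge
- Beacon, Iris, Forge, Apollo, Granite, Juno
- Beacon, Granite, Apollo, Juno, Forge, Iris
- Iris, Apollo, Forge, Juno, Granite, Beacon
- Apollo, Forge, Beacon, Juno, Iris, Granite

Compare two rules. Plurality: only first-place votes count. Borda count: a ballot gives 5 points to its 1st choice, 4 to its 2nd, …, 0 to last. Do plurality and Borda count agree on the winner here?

Plurality first-place counts: Forge 1, Granite 0, Juno 1, Beacon 3, Apollo 1, Iris 1 → Beacon.
Borda totals: Forge 17, Granite 14, Juno 12, Beacon 23, Apollo 24, Iris 15 → Apollo.
The two rules disagree: plurality picks Beacon, Borda picks Apollo.

No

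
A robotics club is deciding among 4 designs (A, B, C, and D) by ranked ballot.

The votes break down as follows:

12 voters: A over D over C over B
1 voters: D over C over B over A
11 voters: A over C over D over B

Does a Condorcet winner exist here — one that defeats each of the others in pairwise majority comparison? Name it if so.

Head-to-head results (24 voters total):
A vs B: A wins 23–1.
A vs C: A wins 23–1.
A vs D: A wins 23–1.
B vs C: C wins 24–0.
B vs D: D wins 24–0.
C vs D: D wins 13–11.
A beats each rival — B (23–1), C (23–1), D (23–1) — so A is the Condorcet winner.

A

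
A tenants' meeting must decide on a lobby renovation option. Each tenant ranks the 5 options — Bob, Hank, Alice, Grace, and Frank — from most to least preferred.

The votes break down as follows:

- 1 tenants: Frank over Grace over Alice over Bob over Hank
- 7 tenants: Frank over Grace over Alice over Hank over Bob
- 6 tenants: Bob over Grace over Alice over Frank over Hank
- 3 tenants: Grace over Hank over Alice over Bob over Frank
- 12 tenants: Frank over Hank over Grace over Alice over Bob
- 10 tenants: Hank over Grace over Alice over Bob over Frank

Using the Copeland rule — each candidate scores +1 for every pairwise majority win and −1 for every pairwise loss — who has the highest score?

Frank

Pairwise results:
  Bob vs Hank: Hank wins 32–7.
  Bob vs Alice: Alice wins 33–6.
  Bob vs Grace: Grace wins 33–6.
  Bob vs Frank: Frank wins 20–19.
  Hank vs Alice: Hank wins 25–14.
  Hank vs Grace: Hank wins 22–17.
  Hank vs Frank: Frank wins 26–13.
  Alice vs Grace: Grace wins 39–0.
  Alice vs Frank: Frank wins 20–19.
  Grace vs Frank: Frank wins 20–19.
Copeland scores (wins − losses):
  Bob: 0 − 4 = -4
  Hank: 3 − 1 = 2
  Alice: 1 − 3 = -2
  Grace: 2 − 2 = 0
  Frank: 4 − 0 = 4
Frank has the best Copeland score.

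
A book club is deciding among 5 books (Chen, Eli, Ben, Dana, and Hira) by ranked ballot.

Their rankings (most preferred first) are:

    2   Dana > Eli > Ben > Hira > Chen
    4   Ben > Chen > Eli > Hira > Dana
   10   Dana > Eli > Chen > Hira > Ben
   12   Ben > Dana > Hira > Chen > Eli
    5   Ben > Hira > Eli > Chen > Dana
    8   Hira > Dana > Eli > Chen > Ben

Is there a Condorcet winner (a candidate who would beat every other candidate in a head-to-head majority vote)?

Yes

Head-to-head results (41 voters total):
Chen vs Eli: Eli wins 25–16.
Chen vs Ben: Ben wins 23–18.
Chen vs Dana: Dana wins 32–9.
Chen vs Hira: Hira wins 27–14.
Eli vs Ben: Ben wins 21–20.
Eli vs Dana: Dana wins 32–9.
Eli vs Hira: Hira wins 25–16.
Ben vs Dana: Ben wins 21–20.
Ben vs Hira: Ben wins 23–18.
Dana vs Hira: Dana wins 24–17.
Ben beats each rival — Chen (23–18), Eli (21–20), Dana (21–20), Hira (23–18) — so Ben is the Condorcet winner.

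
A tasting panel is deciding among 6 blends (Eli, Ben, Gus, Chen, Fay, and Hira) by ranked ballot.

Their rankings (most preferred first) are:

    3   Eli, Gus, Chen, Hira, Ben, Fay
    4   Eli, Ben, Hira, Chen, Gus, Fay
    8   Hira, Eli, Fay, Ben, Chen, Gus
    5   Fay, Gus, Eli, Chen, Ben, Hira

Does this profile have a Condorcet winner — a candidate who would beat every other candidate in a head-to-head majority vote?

Head-to-head results (20 voters total):
Eli vs Ben: Eli wins 20–0.
Eli vs Gus: Eli wins 15–5.
Eli vs Chen: Eli wins 20–0.
Eli vs Fay: Eli wins 15–5.
Eli vs Hira: Eli wins 12–8.
Ben vs Gus: Ben wins 12–8.
Ben vs Chen: Ben wins 12–8.
Ben vs Fay: Fay wins 13–7.
Ben vs Hira: Hira wins 11–9.
Gus vs Chen: Chen wins 12–8.
Gus vs Fay: Fay wins 13–7.
Gus vs Hira: Hira wins 12–8.
Chen vs Fay: Fay wins 13–7.
Chen vs Hira: Hira wins 12–8.
Fay vs Hira: Hira wins 15–5.
Eli beats each rival — Ben (20–0), Gus (15–5), Chen (20–0), Fay (15–5), Hira (12–8) — so Eli is the Condorcet winner.

Yes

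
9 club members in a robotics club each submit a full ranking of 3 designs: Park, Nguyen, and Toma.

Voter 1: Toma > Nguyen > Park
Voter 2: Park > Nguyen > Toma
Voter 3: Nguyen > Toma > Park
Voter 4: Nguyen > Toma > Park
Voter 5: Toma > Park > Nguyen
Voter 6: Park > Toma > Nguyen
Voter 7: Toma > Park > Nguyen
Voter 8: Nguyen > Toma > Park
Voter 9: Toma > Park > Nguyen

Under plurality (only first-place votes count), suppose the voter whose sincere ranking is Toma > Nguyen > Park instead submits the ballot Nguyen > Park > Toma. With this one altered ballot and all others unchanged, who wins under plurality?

Nguyen

First-place totals with the altered ballot: Park 2, Nguyen 4, Toma 3.
The switch changes the winner from Toma to Nguyen.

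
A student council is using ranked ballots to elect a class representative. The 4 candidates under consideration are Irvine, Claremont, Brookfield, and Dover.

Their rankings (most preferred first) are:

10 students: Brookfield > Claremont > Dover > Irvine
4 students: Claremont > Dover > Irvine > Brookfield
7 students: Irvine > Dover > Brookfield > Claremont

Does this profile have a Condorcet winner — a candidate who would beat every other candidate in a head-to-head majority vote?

Head-to-head results (21 voters total):
Irvine vs Claremont: Claremont wins 14–7.
Irvine vs Brookfield: Irvine wins 11–10.
Irvine vs Dover: Dover wins 14–7.
Claremont vs Brookfield: Brookfield wins 17–4.
Claremont vs Dover: Claremont wins 14–7.
Brookfield vs Dover: Dover wins 11–10.
No candidate beats all others: Irvine beats Brookfield beats Claremont beats Irvine, a majority cycle.

No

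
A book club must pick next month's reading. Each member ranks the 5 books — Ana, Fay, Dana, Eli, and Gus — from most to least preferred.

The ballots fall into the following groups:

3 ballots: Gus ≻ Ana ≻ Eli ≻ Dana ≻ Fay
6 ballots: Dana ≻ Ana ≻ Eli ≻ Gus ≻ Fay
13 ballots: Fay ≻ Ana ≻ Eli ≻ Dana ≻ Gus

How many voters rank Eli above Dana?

Ballots ranking Eli above Dana: 3+13 = 16.
Ballots ranking Dana above Eli: 6.
So 16 of 22 voters prefer Eli to Dana.

16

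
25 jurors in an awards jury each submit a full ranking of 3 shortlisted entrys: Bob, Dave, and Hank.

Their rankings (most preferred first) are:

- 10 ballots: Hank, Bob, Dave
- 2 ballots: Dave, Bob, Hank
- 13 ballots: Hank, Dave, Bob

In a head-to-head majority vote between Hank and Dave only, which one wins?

Hank

Ballots ranking Hank above Dave: 10+13 = 23.
Ballots ranking Dave above Hank: 2.
Hank wins the head-to-head, 23–2.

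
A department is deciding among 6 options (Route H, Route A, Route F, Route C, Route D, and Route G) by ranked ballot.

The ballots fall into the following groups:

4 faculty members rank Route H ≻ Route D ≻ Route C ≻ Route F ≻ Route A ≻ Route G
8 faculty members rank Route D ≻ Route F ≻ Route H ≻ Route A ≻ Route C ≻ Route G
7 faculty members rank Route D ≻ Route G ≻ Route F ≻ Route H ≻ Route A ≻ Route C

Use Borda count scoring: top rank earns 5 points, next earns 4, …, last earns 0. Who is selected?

Borda scores:
  Route H: 4·5 + 8·3 + 7·2 = 58
  Route A: 4·1 + 8·2 + 7·1 = 27
  Route F: 4·2 + 8·4 + 7·3 = 61
  Route C: 4·3 + 8·1 + 7·0 = 20
  Route D: 4·4 + 8·5 + 7·5 = 91
  Route G: 4·0 + 8·0 + 7·4 = 28
Route D has the highest total.

Route D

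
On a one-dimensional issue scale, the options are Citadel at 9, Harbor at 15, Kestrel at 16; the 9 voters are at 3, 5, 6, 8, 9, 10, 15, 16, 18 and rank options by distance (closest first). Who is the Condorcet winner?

With single-peaked preferences on a line, the Condorcet winner is the candidate closest to the median voter.
The median voter (position 9) is closest to Citadel at 9.
Check: Citadel vs Kestrel — voters closer to Citadel: 6 of 9.

Citadel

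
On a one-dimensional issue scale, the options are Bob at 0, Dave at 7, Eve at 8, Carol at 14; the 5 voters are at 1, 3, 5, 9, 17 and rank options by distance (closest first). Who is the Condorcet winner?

Dave

With single-peaked preferences on a line, the Condorcet winner is the candidate closest to the median voter.
The median voter (position 5) is closest to Dave at 7.
Check: Dave vs Eve — voters closer to Dave: 3 of 5.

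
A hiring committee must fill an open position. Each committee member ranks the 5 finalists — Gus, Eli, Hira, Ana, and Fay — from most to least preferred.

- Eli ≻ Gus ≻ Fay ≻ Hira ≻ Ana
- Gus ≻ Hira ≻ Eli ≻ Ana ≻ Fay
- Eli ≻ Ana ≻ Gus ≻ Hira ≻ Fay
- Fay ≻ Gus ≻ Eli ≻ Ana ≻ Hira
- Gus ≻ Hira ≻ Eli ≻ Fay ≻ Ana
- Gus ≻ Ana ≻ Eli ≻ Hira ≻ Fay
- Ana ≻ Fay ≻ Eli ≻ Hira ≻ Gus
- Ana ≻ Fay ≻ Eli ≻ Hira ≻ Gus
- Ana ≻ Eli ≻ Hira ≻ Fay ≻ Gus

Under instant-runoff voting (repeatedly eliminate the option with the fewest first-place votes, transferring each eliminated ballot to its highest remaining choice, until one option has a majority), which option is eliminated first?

Hira

Round 1: Gus 3, Ana 3, Eli 2, Fay 1, Hira 0. Hira has the fewest and is eliminated.
Round 2: Gus 3, Ana 3, Eli 2, Fay 1. Fay has the fewest and is eliminated.
Round 3: Gus 4, Ana 3, Eli 2. Eli has the fewest and is eliminated.
Round 4: Gus 5, Ana 4. Gus has a majority.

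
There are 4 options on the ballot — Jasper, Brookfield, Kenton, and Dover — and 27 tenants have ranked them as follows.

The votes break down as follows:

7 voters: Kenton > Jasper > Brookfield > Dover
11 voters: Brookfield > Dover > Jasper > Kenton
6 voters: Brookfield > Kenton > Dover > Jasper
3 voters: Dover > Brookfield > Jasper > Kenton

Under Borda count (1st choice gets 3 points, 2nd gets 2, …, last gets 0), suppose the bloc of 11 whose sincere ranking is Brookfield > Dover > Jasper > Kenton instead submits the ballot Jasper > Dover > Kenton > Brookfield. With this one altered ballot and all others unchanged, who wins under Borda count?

Borda totals with the altered ballot: Jasper 50, Brookfield 31, Kenton 44, Dover 37.
The switch changes the winner from Brookfield to Jasper.

Jasper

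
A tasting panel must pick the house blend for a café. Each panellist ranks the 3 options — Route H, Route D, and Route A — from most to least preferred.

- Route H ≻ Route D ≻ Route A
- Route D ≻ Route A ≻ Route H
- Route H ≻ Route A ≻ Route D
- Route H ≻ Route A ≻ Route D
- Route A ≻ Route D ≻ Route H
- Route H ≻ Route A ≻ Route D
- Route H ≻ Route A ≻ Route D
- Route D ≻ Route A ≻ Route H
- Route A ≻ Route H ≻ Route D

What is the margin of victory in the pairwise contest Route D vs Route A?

Ballots ranking Route D above Route A: 3.
Ballots ranking Route A above Route D: 6.
Route A wins 6–3, a margin of 3.

3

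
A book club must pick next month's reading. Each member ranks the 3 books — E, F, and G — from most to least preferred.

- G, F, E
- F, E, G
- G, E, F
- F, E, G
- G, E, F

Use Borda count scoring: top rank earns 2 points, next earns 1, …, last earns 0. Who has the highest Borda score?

G

Borda scores:
  E: 0 + 1 + 1 + 1 + 1 = 4
  F: 1 + 2 + 0 + 2 + 0 = 5
  G: 2 + 0 + 2 + 0 + 2 = 6
G has the highest total.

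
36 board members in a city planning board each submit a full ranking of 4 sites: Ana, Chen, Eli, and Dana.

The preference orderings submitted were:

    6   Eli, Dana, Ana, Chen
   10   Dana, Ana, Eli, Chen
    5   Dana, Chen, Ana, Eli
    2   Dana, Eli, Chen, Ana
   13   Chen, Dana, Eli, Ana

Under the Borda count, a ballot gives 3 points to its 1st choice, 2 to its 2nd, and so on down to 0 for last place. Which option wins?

Dana

Borda scores:
  Ana: 6·1 + 10·2 + 5·1 + 2·0 + 13·0 = 31
  Chen: 6·0 + 10·0 + 5·2 + 2·1 + 13·3 = 51
  Eli: 6·3 + 10·1 + 5·0 + 2·2 + 13·1 = 45
  Dana: 6·2 + 10·3 + 5·3 + 2·3 + 13·2 = 89
Dana has the highest total.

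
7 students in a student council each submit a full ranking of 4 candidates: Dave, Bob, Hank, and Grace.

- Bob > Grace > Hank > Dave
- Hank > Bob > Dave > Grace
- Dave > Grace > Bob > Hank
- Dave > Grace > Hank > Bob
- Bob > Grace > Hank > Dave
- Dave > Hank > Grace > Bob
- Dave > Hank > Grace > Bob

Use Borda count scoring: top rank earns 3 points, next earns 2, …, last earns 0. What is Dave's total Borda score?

13

Borda scores:
  Dave: 0 + 1 + 3 + 3 + 0 + 3 + 3 = 13
  Bob: 3 + 2 + 1 + 0 + 3 + 0 + 0 = 9
  Hank: 1 + 3 + 0 + 1 + 1 + 2 + 2 = 10
  Grace: 2 + 0 + 2 + 2 + 2 + 1 + 1 = 10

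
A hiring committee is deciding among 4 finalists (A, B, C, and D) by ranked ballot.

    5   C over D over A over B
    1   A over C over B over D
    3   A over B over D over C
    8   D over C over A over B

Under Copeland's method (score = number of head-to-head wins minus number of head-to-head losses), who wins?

D

Pairwise results:
  A vs B: A wins 17–0.
  A vs C: C wins 13–4.
  A vs D: D wins 13–4.
  B vs C: C wins 14–3.
  B vs D: D wins 13–4.
  C vs D: D wins 11–6.
Copeland scores (wins − losses):
  A: 1 − 2 = -1
  B: 0 − 3 = -3
  C: 2 − 1 = 1
  D: 3 − 0 = 3
D has the best Copeland score.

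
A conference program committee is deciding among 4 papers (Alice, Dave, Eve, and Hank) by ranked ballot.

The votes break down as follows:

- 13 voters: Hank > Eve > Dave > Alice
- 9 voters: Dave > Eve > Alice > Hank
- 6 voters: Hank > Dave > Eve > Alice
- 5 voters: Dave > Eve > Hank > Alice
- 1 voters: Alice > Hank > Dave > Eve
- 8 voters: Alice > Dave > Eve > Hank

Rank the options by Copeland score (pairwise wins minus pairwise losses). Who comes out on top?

Pairwise results:
  Alice vs Dave: Dave wins 33–9.
  Alice vs Eve: Eve wins 33–9.
  Alice vs Hank: Hank wins 24–18.
  Dave vs Eve: Dave wins 29–13.
  Dave vs Hank: Dave wins 22–20.
  Eve vs Hank: Eve wins 22–20.
Copeland scores (wins − losses):
  Alice: 0 − 3 = -3
  Dave: 3 − 0 = 3
  Eve: 2 − 1 = 1
  Hank: 1 − 2 = -1
Dave has the best Copeland score.

Dave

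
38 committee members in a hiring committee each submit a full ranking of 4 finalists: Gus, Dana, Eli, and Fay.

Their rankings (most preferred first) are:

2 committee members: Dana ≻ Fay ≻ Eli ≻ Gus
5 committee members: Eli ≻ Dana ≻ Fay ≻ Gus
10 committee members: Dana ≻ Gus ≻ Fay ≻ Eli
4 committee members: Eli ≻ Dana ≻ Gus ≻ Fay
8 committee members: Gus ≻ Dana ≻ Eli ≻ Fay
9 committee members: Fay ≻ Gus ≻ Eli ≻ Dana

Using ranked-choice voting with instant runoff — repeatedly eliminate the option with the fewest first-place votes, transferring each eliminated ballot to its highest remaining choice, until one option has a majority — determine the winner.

Round 1: Dana 12, Eli 9, Fay 9, Gus 8. Gus has the fewest and is eliminated.
Round 2: Dana 20, Eli 9, Fay 9. Dana has a majority.

Dana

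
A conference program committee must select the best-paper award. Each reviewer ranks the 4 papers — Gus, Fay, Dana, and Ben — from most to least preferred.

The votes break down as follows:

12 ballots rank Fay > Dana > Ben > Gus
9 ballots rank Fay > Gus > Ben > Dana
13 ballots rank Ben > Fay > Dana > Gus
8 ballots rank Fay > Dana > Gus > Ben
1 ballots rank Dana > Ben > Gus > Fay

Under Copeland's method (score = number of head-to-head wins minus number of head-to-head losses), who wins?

Fay

Pairwise results:
  Gus vs Fay: Fay wins 42–1.
  Gus vs Dana: Dana wins 34–9.
  Gus vs Ben: Ben wins 26–17.
  Fay vs Dana: Fay wins 42–1.
  Fay vs Ben: Fay wins 29–14.
  Dana vs Ben: Ben wins 22–21.
Copeland scores (wins − losses):
  Gus: 0 − 3 = -3
  Fay: 3 − 0 = 3
  Dana: 1 − 2 = -1
  Ben: 2 − 1 = 1
Fay has the best Copeland score.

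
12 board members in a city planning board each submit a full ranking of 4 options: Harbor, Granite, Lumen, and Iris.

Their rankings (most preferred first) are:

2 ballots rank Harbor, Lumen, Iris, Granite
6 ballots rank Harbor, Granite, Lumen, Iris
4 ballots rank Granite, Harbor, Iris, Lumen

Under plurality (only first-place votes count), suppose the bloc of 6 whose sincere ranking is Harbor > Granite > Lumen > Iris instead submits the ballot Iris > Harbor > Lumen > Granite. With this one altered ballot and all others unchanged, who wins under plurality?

First-place totals with the altered ballot: Harbor 2, Granite 4, Lumen 0, Iris 6.
The switch changes the winner from Harbor to Iris.

Iris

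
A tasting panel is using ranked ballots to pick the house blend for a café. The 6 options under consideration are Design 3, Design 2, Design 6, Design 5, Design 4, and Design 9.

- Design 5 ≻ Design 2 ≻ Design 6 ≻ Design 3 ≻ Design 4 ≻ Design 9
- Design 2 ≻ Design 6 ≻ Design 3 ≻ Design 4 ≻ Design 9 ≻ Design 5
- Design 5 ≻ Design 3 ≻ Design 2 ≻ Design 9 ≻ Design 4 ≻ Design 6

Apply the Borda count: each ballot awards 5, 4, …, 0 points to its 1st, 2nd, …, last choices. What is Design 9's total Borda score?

3

Borda scores:
  Design 3: 2 + 3 + 4 = 9
  Design 2: 4 + 5 + 3 = 12
  Design 6: 3 + 4 + 0 = 7
  Design 5: 5 + 0 + 5 = 10
  Design 4: 1 + 2 + 1 = 4
  Design 9: 0 + 1 + 2 = 3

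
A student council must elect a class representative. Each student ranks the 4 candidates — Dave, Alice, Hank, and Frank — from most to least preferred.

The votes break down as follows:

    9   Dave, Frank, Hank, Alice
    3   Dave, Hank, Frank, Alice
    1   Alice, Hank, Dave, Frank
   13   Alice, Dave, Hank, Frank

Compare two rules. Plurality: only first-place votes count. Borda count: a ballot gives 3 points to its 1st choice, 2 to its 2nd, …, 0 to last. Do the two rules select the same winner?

No

Plurality first-place counts: Dave 12, Alice 14, Hank 0, Frank 0 → Alice.
Borda totals: Dave 63, Alice 42, Hank 30, Frank 21 → Dave.
The two rules disagree: plurality picks Alice, Borda picks Dave.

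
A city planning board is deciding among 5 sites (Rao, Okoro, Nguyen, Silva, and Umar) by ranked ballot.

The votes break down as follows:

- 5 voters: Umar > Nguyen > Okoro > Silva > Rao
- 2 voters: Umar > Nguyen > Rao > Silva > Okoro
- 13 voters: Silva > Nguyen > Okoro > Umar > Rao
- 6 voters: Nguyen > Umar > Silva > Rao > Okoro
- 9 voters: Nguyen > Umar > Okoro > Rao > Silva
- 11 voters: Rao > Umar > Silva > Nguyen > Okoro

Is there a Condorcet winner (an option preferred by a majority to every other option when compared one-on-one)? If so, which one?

None — there is no Condorcet winner

Head-to-head results (46 voters total):
Rao vs Okoro: Okoro wins 27–19.
Rao vs Nguyen: Nguyen wins 35–11.
Rao vs Silva: Silva wins 24–22.
Rao vs Umar: Umar wins 35–11.
Okoro vs Nguyen: Nguyen wins 46–0.
Okoro vs Silva: Silva wins 32–14.
Okoro vs Umar: Umar wins 33–13.
Nguyen vs Silva: Silva wins 24–22.
Nguyen vs Umar: Nguyen wins 28–18.
Silva vs Umar: Umar wins 33–13.
No candidate beats all others: Nguyen beats Umar beats Silva beats Nguyen, a majority cycle.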